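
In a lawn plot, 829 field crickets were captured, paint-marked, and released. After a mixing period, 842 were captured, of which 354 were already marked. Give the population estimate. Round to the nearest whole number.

N ≈ 1972

N = (829 × 842) / 354 = 698018 / 354 ≈ 1971.8 → 1972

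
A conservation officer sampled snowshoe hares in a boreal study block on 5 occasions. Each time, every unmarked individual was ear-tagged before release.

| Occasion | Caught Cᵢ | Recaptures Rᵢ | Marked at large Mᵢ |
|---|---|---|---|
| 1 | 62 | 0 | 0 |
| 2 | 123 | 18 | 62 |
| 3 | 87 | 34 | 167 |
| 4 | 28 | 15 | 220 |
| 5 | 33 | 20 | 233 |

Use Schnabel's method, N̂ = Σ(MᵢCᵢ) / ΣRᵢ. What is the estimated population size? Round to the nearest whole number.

Σ MᵢCᵢ = 0·62 + 62·123 + 167·87 + 220·28 + 233·33 = 0 + 7626 + 14529 + 6160 + 7689 = 36004
Σ Rᵢ = 0 + 18 + 34 + 15 + 20 = 87
N̂ = 36004 / 87 ≈ 413.8 → 414

N ≈ 414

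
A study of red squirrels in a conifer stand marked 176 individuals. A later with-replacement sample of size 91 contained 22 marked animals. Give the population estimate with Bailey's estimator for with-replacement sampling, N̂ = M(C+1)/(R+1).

N = 704

N̂ = 176·(91+1)/(22+1) = 176·92/23 = 16192/23 = 704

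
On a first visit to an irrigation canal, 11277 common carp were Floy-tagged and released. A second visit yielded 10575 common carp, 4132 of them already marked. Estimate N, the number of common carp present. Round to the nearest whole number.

The marked fraction in the recapture sample should equal the marked fraction in the population: 4132/10575 = 11277/N.
N = (11277 × 10575) / 4132 = 119254275 / 4132 ≈ 28861.2 → 28861

N ≈ 28,861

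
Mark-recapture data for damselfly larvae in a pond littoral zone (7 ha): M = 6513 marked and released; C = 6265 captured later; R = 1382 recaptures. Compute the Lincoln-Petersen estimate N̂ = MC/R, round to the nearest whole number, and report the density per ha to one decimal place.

density ≈ 4217.9 damselfly larvae per ha

N̂ = 6513·6265/1382 = 40803945/1382 ≈ 29525.3 → 29525
Density = N̂ / area = 29525 / 7 ≈ 4217.86 → 4217.9 per ha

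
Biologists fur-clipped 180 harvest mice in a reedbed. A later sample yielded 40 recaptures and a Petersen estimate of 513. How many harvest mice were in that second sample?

C = 114

From N = M·C/R: C = N·R / M = 513·40 / 180 = 20520 / 180 = 114.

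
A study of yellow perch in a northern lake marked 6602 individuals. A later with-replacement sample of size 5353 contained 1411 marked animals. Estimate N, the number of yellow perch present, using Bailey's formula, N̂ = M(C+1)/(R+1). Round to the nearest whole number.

N̂ = 6602·(5353+1)/(1411+1) = 6602·5354/1412 = 35347108/1412 ≈ 25033.4 → 25033

N ≈ 25,033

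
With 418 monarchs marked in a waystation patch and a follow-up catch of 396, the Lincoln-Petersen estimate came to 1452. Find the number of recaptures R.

From N = M·C/R: R = M·C / N = 418·396 / 1452 = 165528 / 1452 = 114.

R = 114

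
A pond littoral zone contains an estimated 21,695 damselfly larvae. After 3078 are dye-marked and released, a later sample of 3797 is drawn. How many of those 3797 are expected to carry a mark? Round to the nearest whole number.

Expected recaptures E[R] = M·C / N.
E[R] = 3078 × 3797 / 21695 = 11687166 / 21695 ≈ 538.7 → 539

expected recaptures ≈ 539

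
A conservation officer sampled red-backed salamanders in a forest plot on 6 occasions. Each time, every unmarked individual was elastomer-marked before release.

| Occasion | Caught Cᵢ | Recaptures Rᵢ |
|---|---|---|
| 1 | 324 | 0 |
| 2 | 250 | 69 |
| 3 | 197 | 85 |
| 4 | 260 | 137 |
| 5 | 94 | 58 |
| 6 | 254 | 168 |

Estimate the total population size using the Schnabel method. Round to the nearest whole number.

Marked at large before each occasion: Mᵢ = Σⱼ<ᵢ (Cⱼ − Rⱼ) → M1=0, M2=324, M3=505, M4=617, M5=740, M6=776
Σ MᵢCᵢ = 0·324 + 324·250 + 505·197 + 617·260 + 740·94 + 776·254 = 0 + 81000 + 99485 + 160420 + 69560 + 197104 = 607569
Σ Rᵢ = 0 + 69 + 85 + 137 + 58 + 168 = 517
N̂ = 607569 / 517 ≈ 1175.2 → 1175

N ≈ 1175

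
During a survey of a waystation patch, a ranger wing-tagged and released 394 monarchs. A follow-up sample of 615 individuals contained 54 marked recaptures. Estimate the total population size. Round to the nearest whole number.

N ≈ 4487

Lincoln-Petersen assumes M/N = R/C, so N = M·C / R.
N = (394 × 615) / 54 = 242310 / 54 ≈ 4487.2 → 4487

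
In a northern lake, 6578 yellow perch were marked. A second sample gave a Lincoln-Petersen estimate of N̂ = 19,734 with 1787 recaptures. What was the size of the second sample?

From N = M·C/R: C = N·R / M = 19734·1787 / 6578 = 35264658 / 6578 = 5361.

C = 5361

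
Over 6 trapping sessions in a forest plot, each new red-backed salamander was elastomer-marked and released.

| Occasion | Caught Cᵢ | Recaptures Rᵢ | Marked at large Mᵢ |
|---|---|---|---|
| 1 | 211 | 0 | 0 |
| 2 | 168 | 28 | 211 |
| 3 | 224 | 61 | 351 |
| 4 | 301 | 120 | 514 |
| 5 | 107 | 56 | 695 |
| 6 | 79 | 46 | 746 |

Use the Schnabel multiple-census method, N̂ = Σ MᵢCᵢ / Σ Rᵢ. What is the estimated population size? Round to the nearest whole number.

Σ MᵢCᵢ = 0·211 + 211·168 + 351·224 + 514·301 + 695·107 + 746·79 = 0 + 35448 + 78624 + 154714 + 74365 + 58934 = 402085
Σ Rᵢ = 0 + 28 + 61 + 120 + 56 + 46 = 311
N̂ = 402085 / 311 ≈ 1292.9 → 1293

N ≈ 1293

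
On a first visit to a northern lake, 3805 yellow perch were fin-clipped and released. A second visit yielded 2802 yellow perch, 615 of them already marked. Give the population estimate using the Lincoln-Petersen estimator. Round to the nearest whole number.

N ≈ 17,336

N = (3805 × 2802) / 615 = 10661610 / 615 ≈ 17336.0 → 17336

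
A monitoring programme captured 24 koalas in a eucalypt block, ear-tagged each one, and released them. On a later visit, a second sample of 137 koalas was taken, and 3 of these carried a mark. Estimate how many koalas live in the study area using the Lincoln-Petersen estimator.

N = (24 × 137) / 3 = 3288 / 3 = 1096

N = 1096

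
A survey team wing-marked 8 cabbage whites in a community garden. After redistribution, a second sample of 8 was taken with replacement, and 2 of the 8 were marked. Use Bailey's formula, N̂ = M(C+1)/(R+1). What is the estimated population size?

N = 24

N̂ = 8·(8+1)/(2+1) = 8·9/3 = 72/3 = 24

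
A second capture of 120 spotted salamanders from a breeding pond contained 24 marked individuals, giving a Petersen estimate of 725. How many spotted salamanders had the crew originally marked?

From N = M·C/R: M = N·R / C = 725·24 / 120 = 17400 / 120 = 145.

M = 145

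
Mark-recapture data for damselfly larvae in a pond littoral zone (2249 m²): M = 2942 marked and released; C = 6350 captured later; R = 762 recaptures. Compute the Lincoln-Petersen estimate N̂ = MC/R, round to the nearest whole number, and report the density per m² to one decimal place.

N̂ = 2942·6350/762 = 18681700/762 ≈ 24516.7 → 24517
Density = N̂ / area = 24517 / 2249 ≈ 10.90 → 10.9 per m²

density ≈ 10.9 damselfly larvae per m²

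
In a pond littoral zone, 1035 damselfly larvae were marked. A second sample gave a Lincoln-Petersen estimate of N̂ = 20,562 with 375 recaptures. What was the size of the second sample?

From N = M·C/R: C = N·R / M = 20562·375 / 1035 = 7710750 / 1035 = 7450.

C = 7450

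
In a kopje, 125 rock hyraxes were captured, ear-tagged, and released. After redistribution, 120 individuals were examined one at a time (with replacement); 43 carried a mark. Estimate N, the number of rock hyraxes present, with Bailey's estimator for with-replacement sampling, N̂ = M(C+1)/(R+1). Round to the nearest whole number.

N̂ = 125·(120+1)/(43+1) = 125·121/44 = 15125/44 ≈ 343.8 → 344

N ≈ 344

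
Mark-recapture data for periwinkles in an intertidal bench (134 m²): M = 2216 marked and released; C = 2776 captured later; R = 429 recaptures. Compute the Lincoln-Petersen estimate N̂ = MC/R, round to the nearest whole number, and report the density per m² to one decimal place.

N̂ = 2216·2776/429 = 6151616/429 ≈ 14339.4 → 14339
Density = N̂ / area = 14339 / 134 ≈ 107.01 → 107.0 per m²

density ≈ 107.0 periwinkles per m²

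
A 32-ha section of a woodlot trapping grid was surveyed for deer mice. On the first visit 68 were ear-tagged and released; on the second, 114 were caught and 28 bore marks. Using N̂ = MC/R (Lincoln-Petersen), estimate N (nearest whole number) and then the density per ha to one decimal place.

N̂ = 68·114/28 = 7752/28 ≈ 276.9 → 277
Density = N̂ / area = 277 / 32 ≈ 8.66 → 8.7 per ha

density ≈ 8.7 deer mice per ha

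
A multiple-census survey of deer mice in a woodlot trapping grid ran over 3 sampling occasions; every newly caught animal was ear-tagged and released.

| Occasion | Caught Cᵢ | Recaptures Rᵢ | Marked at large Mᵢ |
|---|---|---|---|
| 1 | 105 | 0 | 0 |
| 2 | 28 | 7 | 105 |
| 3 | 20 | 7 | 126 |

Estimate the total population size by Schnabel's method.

N = 390

Σ MᵢCᵢ = 0·105 + 105·28 + 126·20 = 0 + 2940 + 2520 = 5460
Σ Rᵢ = 0 + 7 + 7 = 14
N̂ = 5460 / 14 = 390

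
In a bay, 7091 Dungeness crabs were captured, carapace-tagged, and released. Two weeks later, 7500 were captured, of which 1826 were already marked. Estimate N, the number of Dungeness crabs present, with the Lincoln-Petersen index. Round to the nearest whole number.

N = (7091 × 7500) / 1826 = 53182500 / 1826 ≈ 29125.1 → 29125

N ≈ 29,125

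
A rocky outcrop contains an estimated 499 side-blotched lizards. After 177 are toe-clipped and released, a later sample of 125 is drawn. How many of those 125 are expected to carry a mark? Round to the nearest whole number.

The marked fraction of the population is 177/499, so in a sample of 125 expect C·(M/N) marked.
E[R] = 177 × 125 / 499 = 22125 / 499 ≈ 44.3 → 44

expected recaptures ≈ 44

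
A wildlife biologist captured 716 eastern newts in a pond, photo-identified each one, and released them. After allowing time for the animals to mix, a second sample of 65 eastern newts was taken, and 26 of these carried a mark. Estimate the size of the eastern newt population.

N = 1790

N = (716 × 65) / 26 = 46540 / 26 = 1790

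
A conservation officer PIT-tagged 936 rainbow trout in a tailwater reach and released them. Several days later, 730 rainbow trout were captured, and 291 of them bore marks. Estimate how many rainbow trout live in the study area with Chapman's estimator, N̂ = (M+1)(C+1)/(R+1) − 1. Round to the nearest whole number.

N ≈ 2345

N̂ = (936+1)(730+1)/(291+1) − 1 = 937·731/292 − 1
= 684947/292 − 1 ≈ 2345.7 − 1 ≈ 2344.7 → 2345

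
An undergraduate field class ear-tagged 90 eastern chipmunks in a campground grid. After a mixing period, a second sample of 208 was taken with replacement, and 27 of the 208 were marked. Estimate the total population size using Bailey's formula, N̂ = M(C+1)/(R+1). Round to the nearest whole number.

N̂ = 90·(208+1)/(27+1) = 90·209/28 = 18810/28 ≈ 671.8 → 672

N ≈ 672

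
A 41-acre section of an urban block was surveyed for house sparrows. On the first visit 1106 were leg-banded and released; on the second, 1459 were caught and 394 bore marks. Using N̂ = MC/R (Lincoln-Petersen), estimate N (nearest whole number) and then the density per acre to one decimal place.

N̂ = 1106·1459/394 = 1613654/394 ≈ 4095.6 → 4096
Density = N̂ / area = 4096 / 41 ≈ 99.90 → 99.9 per acre

density ≈ 99.9 house sparrows per acre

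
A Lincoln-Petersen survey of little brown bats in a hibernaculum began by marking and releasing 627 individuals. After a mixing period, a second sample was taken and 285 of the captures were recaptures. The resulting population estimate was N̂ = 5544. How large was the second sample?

C = 2520

From N = M·C/R: C = N·R / M = 5544·285 / 627 = 1580040 / 627 = 2520.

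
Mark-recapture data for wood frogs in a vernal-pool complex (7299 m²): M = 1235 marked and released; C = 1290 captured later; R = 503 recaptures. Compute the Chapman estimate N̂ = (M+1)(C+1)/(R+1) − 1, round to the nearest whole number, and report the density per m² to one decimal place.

density ≈ 0.4 wood frogs per m²

N̂ = 1236·1291/504 − 1 = 1595676/504 − 1 ≈ 3165.0 → 3165
Density = N̂ / area = 3165 / 7299 ≈ 0.43 → 0.4 per m²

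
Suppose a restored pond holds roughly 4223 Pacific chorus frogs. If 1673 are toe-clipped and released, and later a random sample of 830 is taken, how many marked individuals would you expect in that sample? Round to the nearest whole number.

expected recaptures ≈ 329

Expected recaptures E[R] = M·C / N.
E[R] = 1673 × 830 / 4223 = 1388590 / 4223 ≈ 328.8 → 329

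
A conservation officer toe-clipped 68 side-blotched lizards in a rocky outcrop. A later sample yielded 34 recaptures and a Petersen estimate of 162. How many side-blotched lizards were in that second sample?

C = 81

From N = M·C/R: C = N·R / M = 162·34 / 68 = 5508 / 68 = 81.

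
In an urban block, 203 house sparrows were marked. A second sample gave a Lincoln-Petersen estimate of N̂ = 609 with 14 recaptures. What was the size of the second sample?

C = 42

From N = M·C/R: C = N·R / M = 609·14 / 203 = 8526 / 203 = 42.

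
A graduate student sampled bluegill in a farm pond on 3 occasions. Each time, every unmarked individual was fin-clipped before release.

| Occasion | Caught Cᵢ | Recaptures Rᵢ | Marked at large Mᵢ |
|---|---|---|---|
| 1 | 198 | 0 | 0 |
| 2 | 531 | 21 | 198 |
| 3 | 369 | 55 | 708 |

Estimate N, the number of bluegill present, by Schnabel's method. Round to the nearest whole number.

Σ MᵢCᵢ = 0·198 + 198·531 + 708·369 = 0 + 105138 + 261252 = 366390
Σ Rᵢ = 0 + 21 + 55 = 76
N̂ = 366390 / 76 ≈ 4820.9 → 4821

N ≈ 4821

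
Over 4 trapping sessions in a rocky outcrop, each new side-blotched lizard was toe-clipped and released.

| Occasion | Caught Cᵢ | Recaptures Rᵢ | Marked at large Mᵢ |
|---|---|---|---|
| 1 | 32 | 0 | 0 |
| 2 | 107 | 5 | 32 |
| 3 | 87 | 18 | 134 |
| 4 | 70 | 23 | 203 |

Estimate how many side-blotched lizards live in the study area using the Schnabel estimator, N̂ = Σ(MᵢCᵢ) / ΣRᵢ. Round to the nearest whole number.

Σ MᵢCᵢ = 0·32 + 32·107 + 134·87 + 203·70 = 0 + 3424 + 11658 + 14210 = 29292
Σ Rᵢ = 0 + 5 + 18 + 23 = 46
N̂ = 29292 / 46 ≈ 636.8 → 637

N ≈ 637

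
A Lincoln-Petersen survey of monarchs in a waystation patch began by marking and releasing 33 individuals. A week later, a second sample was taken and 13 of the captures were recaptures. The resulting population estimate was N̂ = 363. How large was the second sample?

C = 143

From N = M·C/R: C = N·R / M = 363·13 / 33 = 4719 / 33 = 143.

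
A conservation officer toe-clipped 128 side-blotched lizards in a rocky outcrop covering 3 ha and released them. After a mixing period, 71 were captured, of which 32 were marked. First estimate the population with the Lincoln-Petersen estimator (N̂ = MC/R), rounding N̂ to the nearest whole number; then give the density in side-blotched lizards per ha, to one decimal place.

N̂ = 128·71/32 = 9088/32 = 284
Density = N̂ / area = 284 / 3 ≈ 94.67 → 94.7 per ha

density ≈ 94.7 side-blotched lizards per ha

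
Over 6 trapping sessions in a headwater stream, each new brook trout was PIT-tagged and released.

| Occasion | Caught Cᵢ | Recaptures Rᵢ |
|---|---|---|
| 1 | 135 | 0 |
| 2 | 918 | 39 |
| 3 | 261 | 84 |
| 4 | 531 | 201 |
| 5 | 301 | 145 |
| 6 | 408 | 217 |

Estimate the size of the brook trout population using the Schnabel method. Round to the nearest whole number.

Marked at large before each occasion: Mᵢ = Σⱼ<ᵢ (Cⱼ − Rⱼ) → M1=0, M2=135, M3=1014, M4=1191, M5=1521, M6=1677
Σ MᵢCᵢ = 0·135 + 135·918 + 1014·261 + 1191·531 + 1521·301 + 1677·408 = 0 + 123930 + 264654 + 632421 + 457821 + 684216 = 2163042
Σ Rᵢ = 0 + 39 + 84 + 201 + 145 + 217 = 686
N̂ = 2163042 / 686 ≈ 3153.1 → 3153

N ≈ 3153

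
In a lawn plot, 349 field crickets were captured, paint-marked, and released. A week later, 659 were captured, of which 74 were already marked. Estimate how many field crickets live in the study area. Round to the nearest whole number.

N = (349 × 659) / 74 = 229991 / 74 ≈ 3108.0 → 3108

N ≈ 3108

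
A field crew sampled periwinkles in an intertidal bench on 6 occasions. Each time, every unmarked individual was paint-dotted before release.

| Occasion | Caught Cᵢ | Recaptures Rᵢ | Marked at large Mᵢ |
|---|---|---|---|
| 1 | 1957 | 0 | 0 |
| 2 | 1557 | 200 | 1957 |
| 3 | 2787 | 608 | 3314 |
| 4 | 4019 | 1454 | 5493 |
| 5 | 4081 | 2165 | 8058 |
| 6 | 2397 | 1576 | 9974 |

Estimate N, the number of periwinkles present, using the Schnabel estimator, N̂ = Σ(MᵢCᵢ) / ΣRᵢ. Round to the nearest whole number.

N ≈ 15,184

Σ MᵢCᵢ = 0·1957 + 1957·1557 + 3314·2787 + 5493·4019 + 8058·4081 + 9974·2397 = 0 + 3047049 + 9236118 + 22076367 + 32884698 + 23907678 = 91151910
Σ Rᵢ = 0 + 200 + 608 + 1454 + 2165 + 1576 = 6003
N̂ = 91151910 / 6003 ≈ 15184.4 → 15184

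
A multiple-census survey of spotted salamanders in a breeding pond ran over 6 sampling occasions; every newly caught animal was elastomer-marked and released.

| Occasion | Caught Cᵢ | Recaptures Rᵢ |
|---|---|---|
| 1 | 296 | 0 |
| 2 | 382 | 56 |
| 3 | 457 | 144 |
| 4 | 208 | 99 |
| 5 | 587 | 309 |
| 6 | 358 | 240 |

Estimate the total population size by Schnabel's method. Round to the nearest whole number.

N ≈ 1979

Marked at large before each occasion: Mᵢ = Σⱼ<ᵢ (Cⱼ − Rⱼ) → M1=0, M2=296, M3=622, M4=935, M5=1044, M6=1322
Σ MᵢCᵢ = 0·296 + 296·382 + 622·457 + 935·208 + 1044·587 + 1322·358 = 0 + 113072 + 284254 + 194480 + 612828 + 473276 = 1677910
Σ Rᵢ = 0 + 56 + 144 + 99 + 309 + 240 = 848
N̂ = 1677910 / 848 ≈ 1978.7 → 1979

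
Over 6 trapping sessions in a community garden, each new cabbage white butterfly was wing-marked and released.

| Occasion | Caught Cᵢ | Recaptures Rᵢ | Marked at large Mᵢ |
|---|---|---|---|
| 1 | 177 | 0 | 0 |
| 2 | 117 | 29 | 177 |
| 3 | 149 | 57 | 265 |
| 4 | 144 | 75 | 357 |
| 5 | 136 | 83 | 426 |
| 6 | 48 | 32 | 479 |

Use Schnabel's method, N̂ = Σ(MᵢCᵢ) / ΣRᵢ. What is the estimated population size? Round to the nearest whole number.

N ≈ 698

Σ MᵢCᵢ = 0·177 + 177·117 + 265·149 + 357·144 + 426·136 + 479·48 = 0 + 20709 + 39485 + 51408 + 57936 + 22992 = 192530
Σ Rᵢ = 0 + 29 + 57 + 75 + 83 + 32 = 276
N̂ = 192530 / 276 ≈ 697.6 → 698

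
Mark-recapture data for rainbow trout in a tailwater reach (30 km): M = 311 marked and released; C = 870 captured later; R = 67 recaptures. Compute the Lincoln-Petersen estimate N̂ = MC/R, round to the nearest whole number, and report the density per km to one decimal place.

density ≈ 134.6 rainbow trout per km

N̂ = 311·870/67 = 270570/67 ≈ 4038.4 → 4038
Density = N̂ / area = 4038 / 30 ≈ 134.60 → 134.6 per km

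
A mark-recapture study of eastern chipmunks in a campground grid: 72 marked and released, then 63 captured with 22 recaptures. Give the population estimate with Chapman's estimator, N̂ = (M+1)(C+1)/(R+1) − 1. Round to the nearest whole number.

N ≈ 202

N̂ = (72+1)(63+1)/(22+1) − 1 = 73·64/23 − 1
= 4672/23 − 1 ≈ 203.1 − 1 ≈ 202.1 → 202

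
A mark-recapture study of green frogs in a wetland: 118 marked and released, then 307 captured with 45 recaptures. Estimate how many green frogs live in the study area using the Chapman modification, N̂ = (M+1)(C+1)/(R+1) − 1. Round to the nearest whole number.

N ≈ 796

N̂ = (118+1)(307+1)/(45+1) − 1 = 119·308/46 − 1
= 36652/46 − 1 ≈ 796.8 − 1 ≈ 795.8 → 796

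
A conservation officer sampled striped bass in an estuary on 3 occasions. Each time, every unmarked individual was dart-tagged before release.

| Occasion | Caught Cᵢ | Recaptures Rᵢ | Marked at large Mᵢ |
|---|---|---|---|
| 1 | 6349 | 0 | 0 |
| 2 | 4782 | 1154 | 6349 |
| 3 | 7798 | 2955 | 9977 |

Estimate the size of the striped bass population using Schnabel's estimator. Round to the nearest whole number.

N ≈ 26,323

Σ MᵢCᵢ = 0·6349 + 6349·4782 + 9977·7798 = 0 + 30360918 + 77800646 = 108161564
Σ Rᵢ = 0 + 1154 + 2955 = 4109
N̂ = 108161564 / 4109 ≈ 26323.1 → 26323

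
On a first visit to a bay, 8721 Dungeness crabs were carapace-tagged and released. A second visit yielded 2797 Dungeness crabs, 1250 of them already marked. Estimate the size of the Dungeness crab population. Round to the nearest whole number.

N ≈ 19,514

The marked fraction in the recapture sample should equal the marked fraction in the population: 1250/2797 = 8721/N.
N = (8721 × 2797) / 1250 = 24392637 / 1250 ≈ 19514.1 → 19514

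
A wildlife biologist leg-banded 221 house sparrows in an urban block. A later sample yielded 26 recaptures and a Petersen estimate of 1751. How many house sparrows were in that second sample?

From N = M·C/R: C = N·R / M = 1751·26 / 221 = 45526 / 221 = 206.

C = 206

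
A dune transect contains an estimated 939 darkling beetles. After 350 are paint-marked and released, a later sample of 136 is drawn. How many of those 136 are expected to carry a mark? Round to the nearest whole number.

expected recaptures ≈ 51

Expected recaptures E[R] = M·C / N.
E[R] = 350 × 136 / 939 = 47600 / 939 ≈ 50.7 → 51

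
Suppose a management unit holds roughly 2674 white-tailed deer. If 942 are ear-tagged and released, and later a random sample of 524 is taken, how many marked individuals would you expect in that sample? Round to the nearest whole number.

Expected recaptures E[R] = M·C / N.
E[R] = 942 × 524 / 2674 = 493608 / 2674 ≈ 184.6 → 185

expected recaptures ≈ 185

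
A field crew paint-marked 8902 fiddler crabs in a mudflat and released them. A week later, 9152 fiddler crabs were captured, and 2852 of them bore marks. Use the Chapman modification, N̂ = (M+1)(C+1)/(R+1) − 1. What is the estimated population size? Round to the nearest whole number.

N̂ = (8902+1)(9152+1)/(2852+1) − 1 = 8903·9153/2853 − 1
= 81489159/2853 − 1 ≈ 28562.6 − 1 ≈ 28561.6 → 28562

N ≈ 28,562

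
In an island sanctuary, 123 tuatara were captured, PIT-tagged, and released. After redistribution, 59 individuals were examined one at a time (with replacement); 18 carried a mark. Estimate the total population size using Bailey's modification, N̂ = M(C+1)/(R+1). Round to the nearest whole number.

N ≈ 388

N̂ = 123·(59+1)/(18+1) = 123·60/19 = 7380/19 ≈ 388.4 → 388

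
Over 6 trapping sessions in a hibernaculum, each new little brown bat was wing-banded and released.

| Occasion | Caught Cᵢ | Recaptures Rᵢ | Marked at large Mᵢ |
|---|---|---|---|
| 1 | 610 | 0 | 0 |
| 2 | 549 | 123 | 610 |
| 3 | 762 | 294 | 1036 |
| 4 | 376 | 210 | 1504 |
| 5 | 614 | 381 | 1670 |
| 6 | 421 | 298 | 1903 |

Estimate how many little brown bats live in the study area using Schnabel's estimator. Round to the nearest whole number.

Σ MᵢCᵢ = 0·610 + 610·549 + 1036·762 + 1504·376 + 1670·614 + 1903·421 = 0 + 334890 + 789432 + 565504 + 1025380 + 801163 = 3516369
Σ Rᵢ = 0 + 123 + 294 + 210 + 381 + 298 = 1306
N̂ = 3516369 / 1306 ≈ 2692.47 → 2692

N ≈ 2692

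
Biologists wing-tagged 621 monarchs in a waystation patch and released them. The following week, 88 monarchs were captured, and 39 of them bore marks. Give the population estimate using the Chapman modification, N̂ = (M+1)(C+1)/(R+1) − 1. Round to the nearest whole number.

N ≈ 1383

N̂ = (621+1)(88+1)/(39+1) − 1 = 622·89/40 − 1
= 55358/40 − 1 ≈ 1384.0 − 1 ≈ 1383.0 → 1383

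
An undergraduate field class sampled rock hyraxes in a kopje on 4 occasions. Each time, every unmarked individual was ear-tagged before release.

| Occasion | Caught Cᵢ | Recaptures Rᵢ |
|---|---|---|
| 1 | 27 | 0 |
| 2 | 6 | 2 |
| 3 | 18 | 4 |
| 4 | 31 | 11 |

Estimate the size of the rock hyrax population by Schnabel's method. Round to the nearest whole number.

Marked at large before each occasion: Mᵢ = Σⱼ<ᵢ (Cⱼ − Rⱼ) → M1=0, M2=27, M3=31, M4=45
Σ MᵢCᵢ = 0·27 + 27·6 + 31·18 + 45·31 = 0 + 162 + 558 + 1395 = 2115
Σ Rᵢ = 0 + 2 + 4 + 11 = 17
N̂ = 2115 / 17 ≈ 124.4 → 124

N ≈ 124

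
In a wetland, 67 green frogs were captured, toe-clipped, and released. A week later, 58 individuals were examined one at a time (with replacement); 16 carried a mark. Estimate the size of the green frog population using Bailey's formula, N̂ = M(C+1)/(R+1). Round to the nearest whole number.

N ≈ 233

N̂ = 67·(58+1)/(16+1) = 67·59/17 = 3953/17 ≈ 232.5 → 233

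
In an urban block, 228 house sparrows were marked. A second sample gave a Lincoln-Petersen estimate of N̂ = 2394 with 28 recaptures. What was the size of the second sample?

From N = M·C/R: C = N·R / M = 2394·28 / 228 = 67032 / 228 = 294.

C = 294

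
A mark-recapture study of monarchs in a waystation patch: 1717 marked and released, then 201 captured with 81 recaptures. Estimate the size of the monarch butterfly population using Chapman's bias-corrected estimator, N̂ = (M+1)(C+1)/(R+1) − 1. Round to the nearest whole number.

N̂ = (1717+1)(201+1)/(81+1) − 1 = 1718·202/82 − 1
= 347036/82 − 1 ≈ 4232.1 − 1 ≈ 4231.1 → 4231

N ≈ 4231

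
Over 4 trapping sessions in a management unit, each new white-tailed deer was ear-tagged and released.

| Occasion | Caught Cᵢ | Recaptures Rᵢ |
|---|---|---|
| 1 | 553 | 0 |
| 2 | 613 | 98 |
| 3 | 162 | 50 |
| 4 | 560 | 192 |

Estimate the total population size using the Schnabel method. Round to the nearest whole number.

Marked at large before each occasion: Mᵢ = Σⱼ<ᵢ (Cⱼ − Rⱼ) → M1=0, M2=553, M3=1068, M4=1180
Σ MᵢCᵢ = 0·553 + 553·613 + 1068·162 + 1180·560 = 0 + 338989 + 173016 + 660800 = 1172805
Σ Rᵢ = 0 + 98 + 50 + 192 = 340
N̂ = 1172805 / 340 ≈ 3449.4 → 3449

N ≈ 3449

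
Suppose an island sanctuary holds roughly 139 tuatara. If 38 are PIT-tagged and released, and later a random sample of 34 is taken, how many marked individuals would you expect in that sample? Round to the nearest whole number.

expected recaptures ≈ 9

Expected recaptures E[R] = M·C / N.
E[R] = 38 × 34 / 139 = 1292 / 139 ≈ 9.3 → 9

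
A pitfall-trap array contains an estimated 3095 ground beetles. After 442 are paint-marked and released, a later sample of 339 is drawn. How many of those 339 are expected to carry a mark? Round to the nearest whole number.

expected recaptures ≈ 48

The marked fraction of the population is 442/3095, so in a sample of 339 expect C·(M/N) marked.
E[R] = 442 × 339 / 3095 = 149838 / 3095 ≈ 48.4 → 48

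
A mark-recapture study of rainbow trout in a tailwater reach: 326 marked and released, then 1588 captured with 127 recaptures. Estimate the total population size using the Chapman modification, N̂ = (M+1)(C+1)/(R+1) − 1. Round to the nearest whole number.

N ≈ 4058

N̂ = (326+1)(1588+1)/(127+1) − 1 = 327·1589/128 − 1
= 519603/128 − 1 ≈ 4059.4 − 1 ≈ 4058.4 → 4058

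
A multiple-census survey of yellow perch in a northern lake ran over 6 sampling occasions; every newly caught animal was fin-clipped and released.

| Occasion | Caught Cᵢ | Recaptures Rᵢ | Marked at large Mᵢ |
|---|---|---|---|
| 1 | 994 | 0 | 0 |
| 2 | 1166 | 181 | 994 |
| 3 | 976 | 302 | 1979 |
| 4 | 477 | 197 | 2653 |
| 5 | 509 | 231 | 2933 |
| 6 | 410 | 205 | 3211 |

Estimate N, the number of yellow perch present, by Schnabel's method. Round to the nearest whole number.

N ≈ 6421

Σ MᵢCᵢ = 0·994 + 994·1166 + 1979·976 + 2653·477 + 2933·509 + 3211·410 = 0 + 1159004 + 1931504 + 1265481 + 1492897 + 1316510 = 7165396
Σ Rᵢ = 0 + 181 + 302 + 197 + 231 + 205 = 1116
N̂ = 7165396 / 1116 ≈ 6420.6 → 6421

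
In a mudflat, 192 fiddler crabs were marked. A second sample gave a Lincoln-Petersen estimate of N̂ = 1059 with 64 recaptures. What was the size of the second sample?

C = 353

From N = M·C/R: C = N·R / M = 1059·64 / 192 = 67776 / 192 = 353.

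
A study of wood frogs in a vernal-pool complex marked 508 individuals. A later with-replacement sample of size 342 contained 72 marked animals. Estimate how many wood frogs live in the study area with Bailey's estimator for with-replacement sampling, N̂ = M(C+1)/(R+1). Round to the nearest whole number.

N ≈ 2387

N̂ = 508·(342+1)/(72+1) = 508·343/73 = 174244/73 ≈ 2386.9 → 2387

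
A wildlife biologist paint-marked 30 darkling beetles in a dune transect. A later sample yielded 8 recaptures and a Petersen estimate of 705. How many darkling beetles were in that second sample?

C = 188

From N = M·C/R: C = N·R / M = 705·8 / 30 = 5640 / 30 = 188.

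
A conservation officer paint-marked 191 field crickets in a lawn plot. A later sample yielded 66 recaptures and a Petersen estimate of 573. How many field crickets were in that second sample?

C = 198

From N = M·C/R: C = N·R / M = 573·66 / 191 = 37818 / 191 = 198.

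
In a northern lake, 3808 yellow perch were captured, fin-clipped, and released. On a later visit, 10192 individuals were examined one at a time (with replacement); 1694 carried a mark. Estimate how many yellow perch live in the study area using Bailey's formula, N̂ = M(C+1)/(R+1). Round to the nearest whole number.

N̂ = 3808·(10192+1)/(1694+1) = 3808·10193/1695 = 38814944/1695 ≈ 22899.7 → 22900

N ≈ 22,900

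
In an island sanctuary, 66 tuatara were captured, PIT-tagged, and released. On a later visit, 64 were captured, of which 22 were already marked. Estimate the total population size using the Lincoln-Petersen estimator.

N = 192

The marked fraction in the recapture sample should equal the marked fraction in the population: 22/64 = 66/N.
N = (66 × 64) / 22 = 4224 / 22 = 192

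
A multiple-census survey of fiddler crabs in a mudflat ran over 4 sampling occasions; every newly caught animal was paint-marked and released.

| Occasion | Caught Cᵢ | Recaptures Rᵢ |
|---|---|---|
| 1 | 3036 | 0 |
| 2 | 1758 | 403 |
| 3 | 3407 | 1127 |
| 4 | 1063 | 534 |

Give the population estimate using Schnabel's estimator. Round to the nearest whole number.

Marked at large before each occasion: Mᵢ = Σⱼ<ᵢ (Cⱼ − Rⱼ) → M1=0, M2=3036, M3=4391, M4=6671
Σ MᵢCᵢ = 0·3036 + 3036·1758 + 4391·3407 + 6671·1063 = 0 + 5337288 + 14960137 + 7091273 = 27388698
Σ Rᵢ = 0 + 403 + 1127 + 534 = 2064
N̂ = 27388698 / 2064 ≈ 13269.7 → 13270

N ≈ 13,270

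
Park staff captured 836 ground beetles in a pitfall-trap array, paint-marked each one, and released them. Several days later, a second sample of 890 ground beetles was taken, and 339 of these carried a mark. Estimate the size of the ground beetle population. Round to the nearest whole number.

The marked fraction in the recapture sample should equal the marked fraction in the population: 339/890 = 836/N.
N = (836 × 890) / 339 = 744040 / 339 ≈ 2194.8 → 2195

N ≈ 2195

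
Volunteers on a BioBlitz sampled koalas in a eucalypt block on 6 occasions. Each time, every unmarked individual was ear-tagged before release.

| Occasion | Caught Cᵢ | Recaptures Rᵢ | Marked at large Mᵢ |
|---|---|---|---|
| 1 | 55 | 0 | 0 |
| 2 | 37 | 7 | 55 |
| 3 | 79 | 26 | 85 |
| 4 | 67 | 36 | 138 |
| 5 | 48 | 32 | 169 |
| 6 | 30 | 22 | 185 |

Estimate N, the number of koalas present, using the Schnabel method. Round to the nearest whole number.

Σ MᵢCᵢ = 0·55 + 55·37 + 85·79 + 138·67 + 169·48 + 185·30 = 0 + 2035 + 6715 + 9246 + 8112 + 5550 = 31658
Σ Rᵢ = 0 + 7 + 26 + 36 + 32 + 22 = 123
N̂ = 31658 / 123 ≈ 257.4 → 257

N ≈ 257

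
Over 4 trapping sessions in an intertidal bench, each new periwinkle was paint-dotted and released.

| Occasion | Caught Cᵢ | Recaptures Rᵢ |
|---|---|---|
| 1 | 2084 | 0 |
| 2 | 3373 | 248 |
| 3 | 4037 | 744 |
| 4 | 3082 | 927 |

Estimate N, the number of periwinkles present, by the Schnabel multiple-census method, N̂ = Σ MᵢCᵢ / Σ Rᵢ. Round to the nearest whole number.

N ≈ 28,276

Marked at large before each occasion: Mᵢ = Σⱼ<ᵢ (Cⱼ − Rⱼ) → M1=0, M2=2084, M3=5209, M4=8502
Σ MᵢCᵢ = 0·2084 + 2084·3373 + 5209·4037 + 8502·3082 = 0 + 7029332 + 21028733 + 26203164 = 54261229
Σ Rᵢ = 0 + 248 + 744 + 927 = 1919
N̂ = 54261229 / 1919 ≈ 28275.8 → 28276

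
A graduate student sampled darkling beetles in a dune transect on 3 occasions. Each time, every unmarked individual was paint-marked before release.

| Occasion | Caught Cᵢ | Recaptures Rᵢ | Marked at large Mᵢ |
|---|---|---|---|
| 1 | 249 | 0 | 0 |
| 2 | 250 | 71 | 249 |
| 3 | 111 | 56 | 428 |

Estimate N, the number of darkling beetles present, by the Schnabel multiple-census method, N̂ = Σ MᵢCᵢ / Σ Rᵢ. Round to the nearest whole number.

Σ MᵢCᵢ = 0·249 + 249·250 + 428·111 = 0 + 62250 + 47508 = 109758
Σ Rᵢ = 0 + 71 + 56 = 127
N̂ = 109758 / 127 ≈ 864.2 → 864

N ≈ 864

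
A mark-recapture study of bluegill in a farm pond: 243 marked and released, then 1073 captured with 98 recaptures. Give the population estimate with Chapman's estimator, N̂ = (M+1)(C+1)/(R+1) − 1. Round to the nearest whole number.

N ≈ 2646

N̂ = (243+1)(1073+1)/(98+1) − 1 = 244·1074/99 − 1
= 262056/99 − 1 ≈ 2647.0 − 1 ≈ 2646.0 → 2646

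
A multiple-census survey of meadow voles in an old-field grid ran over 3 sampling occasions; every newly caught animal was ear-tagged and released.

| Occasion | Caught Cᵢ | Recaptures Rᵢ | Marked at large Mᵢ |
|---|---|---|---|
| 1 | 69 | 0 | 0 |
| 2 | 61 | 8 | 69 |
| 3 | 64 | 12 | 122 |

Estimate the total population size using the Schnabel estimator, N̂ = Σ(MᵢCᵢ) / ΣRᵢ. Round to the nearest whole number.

Σ MᵢCᵢ = 0·69 + 69·61 + 122·64 = 0 + 4209 + 7808 = 12017
Σ Rᵢ = 0 + 8 + 12 = 20
N̂ = 12017 / 20 ≈ 600.9 → 601

N ≈ 601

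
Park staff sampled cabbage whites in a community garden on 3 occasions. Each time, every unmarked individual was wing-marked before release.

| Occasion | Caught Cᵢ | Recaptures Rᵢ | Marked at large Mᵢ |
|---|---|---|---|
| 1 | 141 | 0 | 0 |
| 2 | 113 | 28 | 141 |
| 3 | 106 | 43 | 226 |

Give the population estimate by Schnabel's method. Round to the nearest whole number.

Σ MᵢCᵢ = 0·141 + 141·113 + 226·106 = 0 + 15933 + 23956 = 39889
Σ Rᵢ = 0 + 28 + 43 = 71
N̂ = 39889 / 71 ≈ 561.8 → 562

N ≈ 562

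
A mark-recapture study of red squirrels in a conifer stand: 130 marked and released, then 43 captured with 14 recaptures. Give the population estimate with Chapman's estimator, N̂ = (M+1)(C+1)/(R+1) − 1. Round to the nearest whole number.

N̂ = (130+1)(43+1)/(14+1) − 1 = 131·44/15 − 1
= 5764/15 − 1 ≈ 384.3 − 1 ≈ 383.3 → 383

N ≈ 383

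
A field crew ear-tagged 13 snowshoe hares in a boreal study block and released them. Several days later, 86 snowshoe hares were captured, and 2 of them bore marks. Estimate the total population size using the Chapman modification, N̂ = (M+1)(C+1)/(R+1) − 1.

N̂ = (13+1)(86+1)/(2+1) − 1 = 14·87/3 − 1
= 1218/3 − 1 = 406 − 1 = 405

N = 405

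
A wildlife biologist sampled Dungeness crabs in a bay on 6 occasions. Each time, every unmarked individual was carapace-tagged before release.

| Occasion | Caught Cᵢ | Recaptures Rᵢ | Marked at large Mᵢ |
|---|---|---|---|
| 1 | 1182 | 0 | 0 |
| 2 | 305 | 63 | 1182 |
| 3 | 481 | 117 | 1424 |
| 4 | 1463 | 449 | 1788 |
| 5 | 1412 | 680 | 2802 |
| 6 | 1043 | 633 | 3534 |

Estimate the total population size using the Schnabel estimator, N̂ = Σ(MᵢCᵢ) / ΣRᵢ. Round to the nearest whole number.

N ≈ 5821

Σ MᵢCᵢ = 0·1182 + 1182·305 + 1424·481 + 1788·1463 + 2802·1412 + 3534·1043 = 0 + 360510 + 684944 + 2615844 + 3956424 + 3685962 = 11303684
Σ Rᵢ = 0 + 63 + 117 + 449 + 680 + 633 = 1942
N̂ = 11303684 / 1942 ≈ 5820.6 → 5821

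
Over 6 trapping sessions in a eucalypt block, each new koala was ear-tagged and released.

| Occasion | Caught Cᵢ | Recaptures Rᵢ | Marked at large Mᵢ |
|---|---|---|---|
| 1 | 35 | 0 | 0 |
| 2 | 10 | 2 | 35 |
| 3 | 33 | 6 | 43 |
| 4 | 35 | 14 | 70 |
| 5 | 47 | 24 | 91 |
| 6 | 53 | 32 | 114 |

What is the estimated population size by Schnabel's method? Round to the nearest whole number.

Σ MᵢCᵢ = 0·35 + 35·10 + 43·33 + 70·35 + 91·47 + 114·53 = 0 + 350 + 1419 + 2450 + 4277 + 6042 = 14538
Σ Rᵢ = 0 + 2 + 6 + 14 + 24 + 32 = 78
N̂ = 14538 / 78 ≈ 186.4 → 186

N ≈ 186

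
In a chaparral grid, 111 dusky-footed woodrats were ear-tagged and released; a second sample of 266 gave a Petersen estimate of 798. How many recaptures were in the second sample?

R = 37

From N = M·C/R: R = M·C / N = 111·266 / 798 = 29526 / 798 = 37.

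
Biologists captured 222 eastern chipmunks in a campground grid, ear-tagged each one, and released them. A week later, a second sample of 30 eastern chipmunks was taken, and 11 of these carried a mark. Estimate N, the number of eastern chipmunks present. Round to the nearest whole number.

N ≈ 605

The marked fraction in the recapture sample should equal the marked fraction in the population: 11/30 = 222/N.
N = (222 × 30) / 11 = 6660 / 11 ≈ 605.45 → 605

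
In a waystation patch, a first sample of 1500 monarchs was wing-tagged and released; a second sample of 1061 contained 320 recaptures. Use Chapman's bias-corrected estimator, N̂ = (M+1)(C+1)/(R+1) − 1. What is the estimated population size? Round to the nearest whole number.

N̂ = (1500+1)(1061+1)/(320+1) − 1 = 1501·1062/321 − 1
= 1594062/321 − 1 ≈ 4965.9 − 1 ≈ 4964.9 → 4965

N ≈ 4965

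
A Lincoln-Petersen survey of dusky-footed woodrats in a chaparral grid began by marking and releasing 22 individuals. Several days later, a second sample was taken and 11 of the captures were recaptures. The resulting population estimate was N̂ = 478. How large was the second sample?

From N = M·C/R: C = N·R / M = 478·11 / 22 = 5258 / 22 = 239.

C = 239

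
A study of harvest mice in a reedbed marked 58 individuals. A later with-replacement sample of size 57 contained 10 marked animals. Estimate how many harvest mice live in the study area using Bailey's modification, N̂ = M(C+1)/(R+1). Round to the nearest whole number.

N̂ = 58·(57+1)/(10+1) = 58·58/11 = 3364/11 ≈ 305.8 → 306

N ≈ 306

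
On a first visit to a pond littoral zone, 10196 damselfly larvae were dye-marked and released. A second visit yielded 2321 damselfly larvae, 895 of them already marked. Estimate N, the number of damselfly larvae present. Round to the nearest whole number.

Lincoln-Petersen assumes M/N = R/C, so N = M·C / R.
N = (10196 × 2321) / 895 = 23664916 / 895 ≈ 26441.2 → 26441

N ≈ 26,441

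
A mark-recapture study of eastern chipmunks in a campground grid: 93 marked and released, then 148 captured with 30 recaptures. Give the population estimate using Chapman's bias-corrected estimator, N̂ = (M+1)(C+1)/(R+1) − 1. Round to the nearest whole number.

N̂ = (93+1)(148+1)/(30+1) − 1 = 94·149/31 − 1
= 14006/31 − 1 ≈ 451.8 − 1 ≈ 450.8 → 451

N ≈ 451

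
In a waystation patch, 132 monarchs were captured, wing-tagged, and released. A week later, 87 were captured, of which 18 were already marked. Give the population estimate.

N = 638

N = (132 × 87) / 18 = 11484 / 18 = 638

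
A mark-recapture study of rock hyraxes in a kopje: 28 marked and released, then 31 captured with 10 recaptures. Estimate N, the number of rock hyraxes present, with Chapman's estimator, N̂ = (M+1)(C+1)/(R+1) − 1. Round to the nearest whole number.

N ≈ 83

N̂ = (28+1)(31+1)/(10+1) − 1 = 29·32/11 − 1
= 928/11 − 1 ≈ 84.4 − 1 ≈ 83.4 → 83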